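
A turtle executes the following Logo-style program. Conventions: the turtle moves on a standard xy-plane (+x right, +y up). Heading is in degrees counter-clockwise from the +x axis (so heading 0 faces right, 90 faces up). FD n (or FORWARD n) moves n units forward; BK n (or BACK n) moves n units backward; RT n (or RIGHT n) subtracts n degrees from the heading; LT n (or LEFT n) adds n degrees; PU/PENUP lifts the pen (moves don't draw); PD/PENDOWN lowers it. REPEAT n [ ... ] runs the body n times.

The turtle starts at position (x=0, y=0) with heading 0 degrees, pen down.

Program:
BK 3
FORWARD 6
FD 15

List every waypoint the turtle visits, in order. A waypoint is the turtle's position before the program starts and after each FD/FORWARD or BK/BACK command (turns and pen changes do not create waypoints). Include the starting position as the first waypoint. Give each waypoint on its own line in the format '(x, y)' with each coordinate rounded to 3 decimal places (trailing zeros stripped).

Executing turtle program step by step:
Start: pos=(0,0), heading=0, pen down
BK 3: (0,0) -> (-3,0) [heading=0, draw]
FD 6: (-3,0) -> (3,0) [heading=0, draw]
FD 15: (3,0) -> (18,0) [heading=0, draw]
Final: pos=(18,0), heading=0, 3 segment(s) drawn
Waypoints (4 total):
(0, 0)
(-3, 0)
(3, 0)
(18, 0)

Answer: (0, 0)
(-3, 0)
(3, 0)
(18, 0)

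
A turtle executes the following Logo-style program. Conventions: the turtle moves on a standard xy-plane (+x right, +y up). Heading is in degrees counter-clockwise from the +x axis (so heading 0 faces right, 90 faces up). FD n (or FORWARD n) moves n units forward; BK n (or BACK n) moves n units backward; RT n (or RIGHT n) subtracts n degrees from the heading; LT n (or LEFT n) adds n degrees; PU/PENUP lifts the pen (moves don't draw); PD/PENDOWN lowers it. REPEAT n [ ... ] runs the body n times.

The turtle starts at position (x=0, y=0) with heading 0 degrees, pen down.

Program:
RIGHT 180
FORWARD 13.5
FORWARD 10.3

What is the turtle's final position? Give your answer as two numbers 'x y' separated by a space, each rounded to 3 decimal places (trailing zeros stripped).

Executing turtle program step by step:
Start: pos=(0,0), heading=0, pen down
RT 180: heading 0 -> 180
FD 13.5: (0,0) -> (-13.5,0) [heading=180, draw]
FD 10.3: (-13.5,0) -> (-23.8,0) [heading=180, draw]
Final: pos=(-23.8,0), heading=180, 2 segment(s) drawn

Answer: -23.8 0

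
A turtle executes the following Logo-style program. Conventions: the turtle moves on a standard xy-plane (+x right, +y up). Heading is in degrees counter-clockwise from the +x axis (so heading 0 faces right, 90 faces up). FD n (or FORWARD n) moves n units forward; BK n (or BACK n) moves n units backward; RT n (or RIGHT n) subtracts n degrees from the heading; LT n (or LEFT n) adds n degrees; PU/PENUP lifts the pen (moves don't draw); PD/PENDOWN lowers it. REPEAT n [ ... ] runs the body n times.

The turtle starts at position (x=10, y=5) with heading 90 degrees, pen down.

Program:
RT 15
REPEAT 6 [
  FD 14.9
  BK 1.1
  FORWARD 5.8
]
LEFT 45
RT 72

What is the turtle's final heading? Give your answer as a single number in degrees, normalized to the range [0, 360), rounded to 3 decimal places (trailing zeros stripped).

Answer: 48

Derivation:
Executing turtle program step by step:
Start: pos=(10,5), heading=90, pen down
RT 15: heading 90 -> 75
REPEAT 6 [
  -- iteration 1/6 --
  FD 14.9: (10,5) -> (13.856,19.392) [heading=75, draw]
  BK 1.1: (13.856,19.392) -> (13.572,18.33) [heading=75, draw]
  FD 5.8: (13.572,18.33) -> (15.073,23.932) [heading=75, draw]
  -- iteration 2/6 --
  FD 14.9: (15.073,23.932) -> (18.929,38.324) [heading=75, draw]
  BK 1.1: (18.929,38.324) -> (18.645,37.262) [heading=75, draw]
  FD 5.8: (18.645,37.262) -> (20.146,42.864) [heading=75, draw]
  -- iteration 3/6 --
  FD 14.9: (20.146,42.864) -> (24.002,57.257) [heading=75, draw]
  BK 1.1: (24.002,57.257) -> (23.717,56.194) [heading=75, draw]
  FD 5.8: (23.717,56.194) -> (25.219,61.796) [heading=75, draw]
  -- iteration 4/6 --
  FD 14.9: (25.219,61.796) -> (29.075,76.189) [heading=75, draw]
  BK 1.1: (29.075,76.189) -> (28.79,75.126) [heading=75, draw]
  FD 5.8: (28.79,75.126) -> (30.291,80.729) [heading=75, draw]
  -- iteration 5/6 --
  FD 14.9: (30.291,80.729) -> (34.148,95.121) [heading=75, draw]
  BK 1.1: (34.148,95.121) -> (33.863,94.058) [heading=75, draw]
  FD 5.8: (33.863,94.058) -> (35.364,99.661) [heading=75, draw]
  -- iteration 6/6 --
  FD 14.9: (35.364,99.661) -> (39.221,114.053) [heading=75, draw]
  BK 1.1: (39.221,114.053) -> (38.936,112.991) [heading=75, draw]
  FD 5.8: (38.936,112.991) -> (40.437,118.593) [heading=75, draw]
]
LT 45: heading 75 -> 120
RT 72: heading 120 -> 48
Final: pos=(40.437,118.593), heading=48, 18 segment(s) drawn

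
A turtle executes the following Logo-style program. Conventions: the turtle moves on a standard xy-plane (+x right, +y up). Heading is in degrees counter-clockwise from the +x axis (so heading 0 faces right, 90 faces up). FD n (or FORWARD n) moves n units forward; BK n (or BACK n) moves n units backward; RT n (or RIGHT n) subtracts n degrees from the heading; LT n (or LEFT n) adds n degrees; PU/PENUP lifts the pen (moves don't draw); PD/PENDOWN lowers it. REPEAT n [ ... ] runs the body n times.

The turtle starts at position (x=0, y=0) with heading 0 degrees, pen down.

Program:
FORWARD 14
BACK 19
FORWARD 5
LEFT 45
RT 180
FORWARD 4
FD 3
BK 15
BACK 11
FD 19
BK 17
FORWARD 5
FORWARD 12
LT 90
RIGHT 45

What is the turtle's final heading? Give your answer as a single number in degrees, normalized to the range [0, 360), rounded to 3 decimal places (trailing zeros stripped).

Answer: 270

Derivation:
Executing turtle program step by step:
Start: pos=(0,0), heading=0, pen down
FD 14: (0,0) -> (14,0) [heading=0, draw]
BK 19: (14,0) -> (-5,0) [heading=0, draw]
FD 5: (-5,0) -> (0,0) [heading=0, draw]
LT 45: heading 0 -> 45
RT 180: heading 45 -> 225
FD 4: (0,0) -> (-2.828,-2.828) [heading=225, draw]
FD 3: (-2.828,-2.828) -> (-4.95,-4.95) [heading=225, draw]
BK 15: (-4.95,-4.95) -> (5.657,5.657) [heading=225, draw]
BK 11: (5.657,5.657) -> (13.435,13.435) [heading=225, draw]
FD 19: (13.435,13.435) -> (0,0) [heading=225, draw]
BK 17: (0,0) -> (12.021,12.021) [heading=225, draw]
FD 5: (12.021,12.021) -> (8.485,8.485) [heading=225, draw]
FD 12: (8.485,8.485) -> (0,0) [heading=225, draw]
LT 90: heading 225 -> 315
RT 45: heading 315 -> 270
Final: pos=(0,0), heading=270, 11 segment(s) drawn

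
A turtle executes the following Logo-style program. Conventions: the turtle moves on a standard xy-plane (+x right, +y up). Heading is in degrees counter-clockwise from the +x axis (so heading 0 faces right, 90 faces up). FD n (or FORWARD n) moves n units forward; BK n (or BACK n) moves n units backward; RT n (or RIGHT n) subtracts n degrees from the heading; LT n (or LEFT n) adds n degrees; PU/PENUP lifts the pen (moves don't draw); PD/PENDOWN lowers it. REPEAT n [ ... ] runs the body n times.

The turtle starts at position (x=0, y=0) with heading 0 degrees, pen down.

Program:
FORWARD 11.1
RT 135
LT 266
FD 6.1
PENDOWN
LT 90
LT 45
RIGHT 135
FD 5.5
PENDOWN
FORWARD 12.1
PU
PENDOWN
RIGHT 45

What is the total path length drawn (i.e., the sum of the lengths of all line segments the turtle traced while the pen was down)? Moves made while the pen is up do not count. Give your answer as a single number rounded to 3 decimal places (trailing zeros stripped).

Executing turtle program step by step:
Start: pos=(0,0), heading=0, pen down
FD 11.1: (0,0) -> (11.1,0) [heading=0, draw]
RT 135: heading 0 -> 225
LT 266: heading 225 -> 131
FD 6.1: (11.1,0) -> (7.098,4.604) [heading=131, draw]
PD: pen down
LT 90: heading 131 -> 221
LT 45: heading 221 -> 266
RT 135: heading 266 -> 131
FD 5.5: (7.098,4.604) -> (3.49,8.755) [heading=131, draw]
PD: pen down
FD 12.1: (3.49,8.755) -> (-4.449,17.887) [heading=131, draw]
PU: pen up
PD: pen down
RT 45: heading 131 -> 86
Final: pos=(-4.449,17.887), heading=86, 4 segment(s) drawn

Segment lengths:
  seg 1: (0,0) -> (11.1,0), length = 11.1
  seg 2: (11.1,0) -> (7.098,4.604), length = 6.1
  seg 3: (7.098,4.604) -> (3.49,8.755), length = 5.5
  seg 4: (3.49,8.755) -> (-4.449,17.887), length = 12.1
Total = 34.8

Answer: 34.8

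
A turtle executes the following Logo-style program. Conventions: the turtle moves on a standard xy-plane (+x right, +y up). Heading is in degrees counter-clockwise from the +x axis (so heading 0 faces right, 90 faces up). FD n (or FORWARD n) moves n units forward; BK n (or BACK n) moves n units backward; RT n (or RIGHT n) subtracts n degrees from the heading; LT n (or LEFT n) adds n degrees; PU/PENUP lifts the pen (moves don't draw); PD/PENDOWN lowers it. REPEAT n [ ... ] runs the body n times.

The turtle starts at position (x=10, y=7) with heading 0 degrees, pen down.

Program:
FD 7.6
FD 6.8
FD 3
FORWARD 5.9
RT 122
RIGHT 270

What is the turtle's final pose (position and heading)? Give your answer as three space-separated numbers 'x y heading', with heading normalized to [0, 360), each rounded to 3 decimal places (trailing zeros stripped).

Answer: 33.3 7 328

Derivation:
Executing turtle program step by step:
Start: pos=(10,7), heading=0, pen down
FD 7.6: (10,7) -> (17.6,7) [heading=0, draw]
FD 6.8: (17.6,7) -> (24.4,7) [heading=0, draw]
FD 3: (24.4,7) -> (27.4,7) [heading=0, draw]
FD 5.9: (27.4,7) -> (33.3,7) [heading=0, draw]
RT 122: heading 0 -> 238
RT 270: heading 238 -> 328
Final: pos=(33.3,7), heading=328, 4 segment(s) drawn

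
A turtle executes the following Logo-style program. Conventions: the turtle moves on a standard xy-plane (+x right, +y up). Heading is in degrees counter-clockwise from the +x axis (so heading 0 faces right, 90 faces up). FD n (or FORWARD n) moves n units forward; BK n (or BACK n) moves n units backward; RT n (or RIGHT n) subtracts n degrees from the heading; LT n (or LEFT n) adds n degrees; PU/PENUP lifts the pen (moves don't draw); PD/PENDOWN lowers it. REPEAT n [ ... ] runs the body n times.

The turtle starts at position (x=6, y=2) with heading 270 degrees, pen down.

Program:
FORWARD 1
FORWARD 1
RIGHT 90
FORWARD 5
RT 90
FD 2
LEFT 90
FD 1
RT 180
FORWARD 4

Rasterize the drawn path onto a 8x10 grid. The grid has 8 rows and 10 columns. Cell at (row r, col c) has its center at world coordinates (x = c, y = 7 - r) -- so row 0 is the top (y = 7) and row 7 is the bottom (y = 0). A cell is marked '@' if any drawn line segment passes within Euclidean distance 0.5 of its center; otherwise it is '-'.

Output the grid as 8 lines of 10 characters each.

Segment 0: (6,2) -> (6,1)
Segment 1: (6,1) -> (6,0)
Segment 2: (6,0) -> (1,0)
Segment 3: (1,0) -> (1,2)
Segment 4: (1,2) -> (0,2)
Segment 5: (0,2) -> (4,2)

Answer: ----------
----------
----------
----------
----------
@@@@@-@---
-@----@---
-@@@@@@---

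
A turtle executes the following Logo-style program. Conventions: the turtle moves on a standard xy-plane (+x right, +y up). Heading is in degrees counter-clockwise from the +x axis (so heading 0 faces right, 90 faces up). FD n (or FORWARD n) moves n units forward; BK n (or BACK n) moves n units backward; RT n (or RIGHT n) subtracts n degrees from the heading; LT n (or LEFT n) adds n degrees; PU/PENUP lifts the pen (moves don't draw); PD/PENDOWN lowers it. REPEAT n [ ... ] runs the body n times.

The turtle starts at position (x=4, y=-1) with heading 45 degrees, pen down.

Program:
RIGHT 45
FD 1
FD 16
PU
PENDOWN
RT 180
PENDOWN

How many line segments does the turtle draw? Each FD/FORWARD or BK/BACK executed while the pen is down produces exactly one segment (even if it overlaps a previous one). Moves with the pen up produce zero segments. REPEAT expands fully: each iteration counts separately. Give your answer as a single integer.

Answer: 2

Derivation:
Executing turtle program step by step:
Start: pos=(4,-1), heading=45, pen down
RT 45: heading 45 -> 0
FD 1: (4,-1) -> (5,-1) [heading=0, draw]
FD 16: (5,-1) -> (21,-1) [heading=0, draw]
PU: pen up
PD: pen down
RT 180: heading 0 -> 180
PD: pen down
Final: pos=(21,-1), heading=180, 2 segment(s) drawn
Segments drawn: 2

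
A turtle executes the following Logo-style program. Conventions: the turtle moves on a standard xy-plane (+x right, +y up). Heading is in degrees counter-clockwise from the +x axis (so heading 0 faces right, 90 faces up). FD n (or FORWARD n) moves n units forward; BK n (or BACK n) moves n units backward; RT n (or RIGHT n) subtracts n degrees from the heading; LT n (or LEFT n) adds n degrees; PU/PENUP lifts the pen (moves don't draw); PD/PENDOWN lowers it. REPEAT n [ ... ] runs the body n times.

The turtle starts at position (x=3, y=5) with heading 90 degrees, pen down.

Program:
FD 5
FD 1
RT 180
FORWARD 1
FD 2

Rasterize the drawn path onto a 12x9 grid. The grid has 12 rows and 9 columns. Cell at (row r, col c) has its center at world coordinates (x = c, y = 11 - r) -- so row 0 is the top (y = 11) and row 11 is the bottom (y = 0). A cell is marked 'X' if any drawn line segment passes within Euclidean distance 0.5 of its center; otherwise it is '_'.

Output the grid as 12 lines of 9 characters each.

Segment 0: (3,5) -> (3,10)
Segment 1: (3,10) -> (3,11)
Segment 2: (3,11) -> (3,10)
Segment 3: (3,10) -> (3,8)

Answer: ___X_____
___X_____
___X_____
___X_____
___X_____
___X_____
___X_____
_________
_________
_________
_________
_________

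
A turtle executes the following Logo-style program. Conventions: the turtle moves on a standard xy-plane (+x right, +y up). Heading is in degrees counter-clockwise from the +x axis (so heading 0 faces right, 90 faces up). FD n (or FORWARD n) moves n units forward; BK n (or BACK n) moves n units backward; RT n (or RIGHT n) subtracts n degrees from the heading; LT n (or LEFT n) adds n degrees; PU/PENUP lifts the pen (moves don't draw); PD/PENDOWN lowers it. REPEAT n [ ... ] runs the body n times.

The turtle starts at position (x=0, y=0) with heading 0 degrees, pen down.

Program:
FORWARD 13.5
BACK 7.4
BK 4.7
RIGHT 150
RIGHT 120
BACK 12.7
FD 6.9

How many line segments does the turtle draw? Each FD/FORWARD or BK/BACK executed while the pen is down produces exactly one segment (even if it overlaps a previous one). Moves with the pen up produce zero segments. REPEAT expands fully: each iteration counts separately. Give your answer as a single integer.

Answer: 5

Derivation:
Executing turtle program step by step:
Start: pos=(0,0), heading=0, pen down
FD 13.5: (0,0) -> (13.5,0) [heading=0, draw]
BK 7.4: (13.5,0) -> (6.1,0) [heading=0, draw]
BK 4.7: (6.1,0) -> (1.4,0) [heading=0, draw]
RT 150: heading 0 -> 210
RT 120: heading 210 -> 90
BK 12.7: (1.4,0) -> (1.4,-12.7) [heading=90, draw]
FD 6.9: (1.4,-12.7) -> (1.4,-5.8) [heading=90, draw]
Final: pos=(1.4,-5.8), heading=90, 5 segment(s) drawn
Segments drawn: 5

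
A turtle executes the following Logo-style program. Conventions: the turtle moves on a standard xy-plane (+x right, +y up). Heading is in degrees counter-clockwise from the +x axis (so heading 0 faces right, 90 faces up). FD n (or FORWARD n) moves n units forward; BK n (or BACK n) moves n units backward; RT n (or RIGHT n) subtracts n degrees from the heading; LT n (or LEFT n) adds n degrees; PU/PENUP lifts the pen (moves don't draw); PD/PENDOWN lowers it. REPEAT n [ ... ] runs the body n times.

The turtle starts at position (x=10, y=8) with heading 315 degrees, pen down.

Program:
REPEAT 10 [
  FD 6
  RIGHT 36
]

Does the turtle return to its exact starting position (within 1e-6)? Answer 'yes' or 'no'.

Executing turtle program step by step:
Start: pos=(10,8), heading=315, pen down
REPEAT 10 [
  -- iteration 1/10 --
  FD 6: (10,8) -> (14.243,3.757) [heading=315, draw]
  RT 36: heading 315 -> 279
  -- iteration 2/10 --
  FD 6: (14.243,3.757) -> (15.181,-2.169) [heading=279, draw]
  RT 36: heading 279 -> 243
  -- iteration 3/10 --
  FD 6: (15.181,-2.169) -> (12.457,-7.515) [heading=243, draw]
  RT 36: heading 243 -> 207
  -- iteration 4/10 --
  FD 6: (12.457,-7.515) -> (7.111,-10.239) [heading=207, draw]
  RT 36: heading 207 -> 171
  -- iteration 5/10 --
  FD 6: (7.111,-10.239) -> (1.185,-9.3) [heading=171, draw]
  RT 36: heading 171 -> 135
  -- iteration 6/10 --
  FD 6: (1.185,-9.3) -> (-3.058,-5.058) [heading=135, draw]
  RT 36: heading 135 -> 99
  -- iteration 7/10 --
  FD 6: (-3.058,-5.058) -> (-3.996,0.869) [heading=99, draw]
  RT 36: heading 99 -> 63
  -- iteration 8/10 --
  FD 6: (-3.996,0.869) -> (-1.272,6.215) [heading=63, draw]
  RT 36: heading 63 -> 27
  -- iteration 9/10 --
  FD 6: (-1.272,6.215) -> (4.074,8.939) [heading=27, draw]
  RT 36: heading 27 -> 351
  -- iteration 10/10 --
  FD 6: (4.074,8.939) -> (10,8) [heading=351, draw]
  RT 36: heading 351 -> 315
]
Final: pos=(10,8), heading=315, 10 segment(s) drawn

Start position: (10, 8)
Final position: (10, 8)
Distance = 0; < 1e-6 -> CLOSED

Answer: yes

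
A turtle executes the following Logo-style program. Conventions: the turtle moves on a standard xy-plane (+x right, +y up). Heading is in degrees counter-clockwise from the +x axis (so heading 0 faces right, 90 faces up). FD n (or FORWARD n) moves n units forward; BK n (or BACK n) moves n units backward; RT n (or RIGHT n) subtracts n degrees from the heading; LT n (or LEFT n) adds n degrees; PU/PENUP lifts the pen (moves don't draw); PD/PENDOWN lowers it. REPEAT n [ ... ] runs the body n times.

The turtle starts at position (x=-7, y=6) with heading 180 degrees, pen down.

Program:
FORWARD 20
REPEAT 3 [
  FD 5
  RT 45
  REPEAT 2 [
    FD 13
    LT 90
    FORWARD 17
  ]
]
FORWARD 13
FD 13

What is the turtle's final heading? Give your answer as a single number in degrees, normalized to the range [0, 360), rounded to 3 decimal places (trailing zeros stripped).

Executing turtle program step by step:
Start: pos=(-7,6), heading=180, pen down
FD 20: (-7,6) -> (-27,6) [heading=180, draw]
REPEAT 3 [
  -- iteration 1/3 --
  FD 5: (-27,6) -> (-32,6) [heading=180, draw]
  RT 45: heading 180 -> 135
  REPEAT 2 [
    -- iteration 1/2 --
    FD 13: (-32,6) -> (-41.192,15.192) [heading=135, draw]
    LT 90: heading 135 -> 225
    FD 17: (-41.192,15.192) -> (-53.213,3.172) [heading=225, draw]
    -- iteration 2/2 --
    FD 13: (-53.213,3.172) -> (-62.406,-6.021) [heading=225, draw]
    LT 90: heading 225 -> 315
    FD 17: (-62.406,-6.021) -> (-50.385,-18.042) [heading=315, draw]
  ]
  -- iteration 2/3 --
  FD 5: (-50.385,-18.042) -> (-46.849,-21.577) [heading=315, draw]
  RT 45: heading 315 -> 270
  REPEAT 2 [
    -- iteration 1/2 --
    FD 13: (-46.849,-21.577) -> (-46.849,-34.577) [heading=270, draw]
    LT 90: heading 270 -> 0
    FD 17: (-46.849,-34.577) -> (-29.849,-34.577) [heading=0, draw]
    -- iteration 2/2 --
    FD 13: (-29.849,-34.577) -> (-16.849,-34.577) [heading=0, draw]
    LT 90: heading 0 -> 90
    FD 17: (-16.849,-34.577) -> (-16.849,-17.577) [heading=90, draw]
  ]
  -- iteration 3/3 --
  FD 5: (-16.849,-17.577) -> (-16.849,-12.577) [heading=90, draw]
  RT 45: heading 90 -> 45
  REPEAT 2 [
    -- iteration 1/2 --
    FD 13: (-16.849,-12.577) -> (-7.657,-3.385) [heading=45, draw]
    LT 90: heading 45 -> 135
    FD 17: (-7.657,-3.385) -> (-19.678,8.636) [heading=135, draw]
    -- iteration 2/2 --
    FD 13: (-19.678,8.636) -> (-28.87,17.828) [heading=135, draw]
    LT 90: heading 135 -> 225
    FD 17: (-28.87,17.828) -> (-40.891,5.808) [heading=225, draw]
  ]
]
FD 13: (-40.891,5.808) -> (-50.083,-3.385) [heading=225, draw]
FD 13: (-50.083,-3.385) -> (-59.276,-12.577) [heading=225, draw]
Final: pos=(-59.276,-12.577), heading=225, 18 segment(s) drawn

Answer: 225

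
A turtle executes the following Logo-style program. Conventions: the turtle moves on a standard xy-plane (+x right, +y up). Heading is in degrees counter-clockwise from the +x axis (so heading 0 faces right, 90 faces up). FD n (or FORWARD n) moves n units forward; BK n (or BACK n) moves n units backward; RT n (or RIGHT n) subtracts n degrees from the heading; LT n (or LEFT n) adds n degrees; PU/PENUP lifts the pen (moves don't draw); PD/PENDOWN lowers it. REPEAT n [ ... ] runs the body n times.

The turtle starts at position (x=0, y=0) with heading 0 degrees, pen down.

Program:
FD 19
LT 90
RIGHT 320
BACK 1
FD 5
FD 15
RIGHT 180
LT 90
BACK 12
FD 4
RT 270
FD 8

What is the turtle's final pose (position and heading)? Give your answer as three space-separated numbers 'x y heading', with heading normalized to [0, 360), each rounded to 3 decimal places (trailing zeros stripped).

Executing turtle program step by step:
Start: pos=(0,0), heading=0, pen down
FD 19: (0,0) -> (19,0) [heading=0, draw]
LT 90: heading 0 -> 90
RT 320: heading 90 -> 130
BK 1: (19,0) -> (19.643,-0.766) [heading=130, draw]
FD 5: (19.643,-0.766) -> (16.429,3.064) [heading=130, draw]
FD 15: (16.429,3.064) -> (6.787,14.555) [heading=130, draw]
RT 180: heading 130 -> 310
LT 90: heading 310 -> 40
BK 12: (6.787,14.555) -> (-2.405,6.841) [heading=40, draw]
FD 4: (-2.405,6.841) -> (0.659,9.413) [heading=40, draw]
RT 270: heading 40 -> 130
FD 8: (0.659,9.413) -> (-4.484,15.541) [heading=130, draw]
Final: pos=(-4.484,15.541), heading=130, 7 segment(s) drawn

Answer: -4.484 15.541 130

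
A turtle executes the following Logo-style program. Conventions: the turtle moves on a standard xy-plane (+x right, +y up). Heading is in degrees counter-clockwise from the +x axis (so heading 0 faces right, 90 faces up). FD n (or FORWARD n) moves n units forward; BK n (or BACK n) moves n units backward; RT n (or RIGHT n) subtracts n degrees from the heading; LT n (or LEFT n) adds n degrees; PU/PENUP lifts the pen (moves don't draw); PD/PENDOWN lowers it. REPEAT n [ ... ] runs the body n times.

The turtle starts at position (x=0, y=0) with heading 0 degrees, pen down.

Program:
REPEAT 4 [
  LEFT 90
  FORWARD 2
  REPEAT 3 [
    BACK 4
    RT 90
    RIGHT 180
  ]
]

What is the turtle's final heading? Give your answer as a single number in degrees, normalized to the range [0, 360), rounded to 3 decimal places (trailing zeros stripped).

Executing turtle program step by step:
Start: pos=(0,0), heading=0, pen down
REPEAT 4 [
  -- iteration 1/4 --
  LT 90: heading 0 -> 90
  FD 2: (0,0) -> (0,2) [heading=90, draw]
  REPEAT 3 [
    -- iteration 1/3 --
    BK 4: (0,2) -> (0,-2) [heading=90, draw]
    RT 90: heading 90 -> 0
    RT 180: heading 0 -> 180
    -- iteration 2/3 --
    BK 4: (0,-2) -> (4,-2) [heading=180, draw]
    RT 90: heading 180 -> 90
    RT 180: heading 90 -> 270
    -- iteration 3/3 --
    BK 4: (4,-2) -> (4,2) [heading=270, draw]
    RT 90: heading 270 -> 180
    RT 180: heading 180 -> 0
  ]
  -- iteration 2/4 --
  LT 90: heading 0 -> 90
  FD 2: (4,2) -> (4,4) [heading=90, draw]
  REPEAT 3 [
    -- iteration 1/3 --
    BK 4: (4,4) -> (4,0) [heading=90, draw]
    RT 90: heading 90 -> 0
    RT 180: heading 0 -> 180
    -- iteration 2/3 --
    BK 4: (4,0) -> (8,0) [heading=180, draw]
    RT 90: heading 180 -> 90
    RT 180: heading 90 -> 270
    -- iteration 3/3 --
    BK 4: (8,0) -> (8,4) [heading=270, draw]
    RT 90: heading 270 -> 180
    RT 180: heading 180 -> 0
  ]
  -- iteration 3/4 --
  LT 90: heading 0 -> 90
  FD 2: (8,4) -> (8,6) [heading=90, draw]
  REPEAT 3 [
    -- iteration 1/3 --
    BK 4: (8,6) -> (8,2) [heading=90, draw]
    RT 90: heading 90 -> 0
    RT 180: heading 0 -> 180
    -- iteration 2/3 --
    BK 4: (8,2) -> (12,2) [heading=180, draw]
    RT 90: heading 180 -> 90
    RT 180: heading 90 -> 270
    -- iteration 3/3 --
    BK 4: (12,2) -> (12,6) [heading=270, draw]
    RT 90: heading 270 -> 180
    RT 180: heading 180 -> 0
  ]
  -- iteration 4/4 --
  LT 90: heading 0 -> 90
  FD 2: (12,6) -> (12,8) [heading=90, draw]
  REPEAT 3 [
    -- iteration 1/3 --
    BK 4: (12,8) -> (12,4) [heading=90, draw]
    RT 90: heading 90 -> 0
    RT 180: heading 0 -> 180
    -- iteration 2/3 --
    BK 4: (12,4) -> (16,4) [heading=180, draw]
    RT 90: heading 180 -> 90
    RT 180: heading 90 -> 270
    -- iteration 3/3 --
    BK 4: (16,4) -> (16,8) [heading=270, draw]
    RT 90: heading 270 -> 180
    RT 180: heading 180 -> 0
  ]
]
Final: pos=(16,8), heading=0, 16 segment(s) drawn

Answer: 0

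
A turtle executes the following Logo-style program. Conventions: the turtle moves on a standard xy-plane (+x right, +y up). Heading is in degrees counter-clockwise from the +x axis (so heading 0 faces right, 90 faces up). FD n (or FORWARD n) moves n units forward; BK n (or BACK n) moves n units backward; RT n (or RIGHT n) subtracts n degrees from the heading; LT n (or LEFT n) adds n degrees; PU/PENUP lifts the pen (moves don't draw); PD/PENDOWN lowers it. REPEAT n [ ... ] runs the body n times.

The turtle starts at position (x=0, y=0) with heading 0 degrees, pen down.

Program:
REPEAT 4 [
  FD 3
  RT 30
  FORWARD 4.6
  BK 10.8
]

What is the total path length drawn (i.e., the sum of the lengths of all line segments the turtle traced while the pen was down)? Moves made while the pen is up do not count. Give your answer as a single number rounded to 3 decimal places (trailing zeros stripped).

Executing turtle program step by step:
Start: pos=(0,0), heading=0, pen down
REPEAT 4 [
  -- iteration 1/4 --
  FD 3: (0,0) -> (3,0) [heading=0, draw]
  RT 30: heading 0 -> 330
  FD 4.6: (3,0) -> (6.984,-2.3) [heading=330, draw]
  BK 10.8: (6.984,-2.3) -> (-2.369,3.1) [heading=330, draw]
  -- iteration 2/4 --
  FD 3: (-2.369,3.1) -> (0.229,1.6) [heading=330, draw]
  RT 30: heading 330 -> 300
  FD 4.6: (0.229,1.6) -> (2.529,-2.384) [heading=300, draw]
  BK 10.8: (2.529,-2.384) -> (-2.871,6.969) [heading=300, draw]
  -- iteration 3/4 --
  FD 3: (-2.871,6.969) -> (-1.371,4.371) [heading=300, draw]
  RT 30: heading 300 -> 270
  FD 4.6: (-1.371,4.371) -> (-1.371,-0.229) [heading=270, draw]
  BK 10.8: (-1.371,-0.229) -> (-1.371,10.571) [heading=270, draw]
  -- iteration 4/4 --
  FD 3: (-1.371,10.571) -> (-1.371,7.571) [heading=270, draw]
  RT 30: heading 270 -> 240
  FD 4.6: (-1.371,7.571) -> (-3.671,3.588) [heading=240, draw]
  BK 10.8: (-3.671,3.588) -> (1.729,12.941) [heading=240, draw]
]
Final: pos=(1.729,12.941), heading=240, 12 segment(s) drawn

Segment lengths:
  seg 1: (0,0) -> (3,0), length = 3
  seg 2: (3,0) -> (6.984,-2.3), length = 4.6
  seg 3: (6.984,-2.3) -> (-2.369,3.1), length = 10.8
  seg 4: (-2.369,3.1) -> (0.229,1.6), length = 3
  seg 5: (0.229,1.6) -> (2.529,-2.384), length = 4.6
  seg 6: (2.529,-2.384) -> (-2.871,6.969), length = 10.8
  seg 7: (-2.871,6.969) -> (-1.371,4.371), length = 3
  seg 8: (-1.371,4.371) -> (-1.371,-0.229), length = 4.6
  seg 9: (-1.371,-0.229) -> (-1.371,10.571), length = 10.8
  seg 10: (-1.371,10.571) -> (-1.371,7.571), length = 3
  seg 11: (-1.371,7.571) -> (-3.671,3.588), length = 4.6
  seg 12: (-3.671,3.588) -> (1.729,12.941), length = 10.8
Total = 73.6

Answer: 73.6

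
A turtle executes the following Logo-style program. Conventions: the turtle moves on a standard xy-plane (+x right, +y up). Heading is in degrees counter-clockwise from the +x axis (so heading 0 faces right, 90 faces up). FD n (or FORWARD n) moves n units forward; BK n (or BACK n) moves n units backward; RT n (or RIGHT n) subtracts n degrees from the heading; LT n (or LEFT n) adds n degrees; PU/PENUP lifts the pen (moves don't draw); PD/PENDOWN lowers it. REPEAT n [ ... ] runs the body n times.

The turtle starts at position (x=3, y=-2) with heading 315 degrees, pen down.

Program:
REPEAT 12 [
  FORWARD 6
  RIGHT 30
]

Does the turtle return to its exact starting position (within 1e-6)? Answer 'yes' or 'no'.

Executing turtle program step by step:
Start: pos=(3,-2), heading=315, pen down
REPEAT 12 [
  -- iteration 1/12 --
  FD 6: (3,-2) -> (7.243,-6.243) [heading=315, draw]
  RT 30: heading 315 -> 285
  -- iteration 2/12 --
  FD 6: (7.243,-6.243) -> (8.796,-12.038) [heading=285, draw]
  RT 30: heading 285 -> 255
  -- iteration 3/12 --
  FD 6: (8.796,-12.038) -> (7.243,-17.834) [heading=255, draw]
  RT 30: heading 255 -> 225
  -- iteration 4/12 --
  FD 6: (7.243,-17.834) -> (3,-22.076) [heading=225, draw]
  RT 30: heading 225 -> 195
  -- iteration 5/12 --
  FD 6: (3,-22.076) -> (-2.796,-23.629) [heading=195, draw]
  RT 30: heading 195 -> 165
  -- iteration 6/12 --
  FD 6: (-2.796,-23.629) -> (-8.591,-22.076) [heading=165, draw]
  RT 30: heading 165 -> 135
  -- iteration 7/12 --
  FD 6: (-8.591,-22.076) -> (-12.834,-17.834) [heading=135, draw]
  RT 30: heading 135 -> 105
  -- iteration 8/12 --
  FD 6: (-12.834,-17.834) -> (-14.387,-12.038) [heading=105, draw]
  RT 30: heading 105 -> 75
  -- iteration 9/12 --
  FD 6: (-14.387,-12.038) -> (-12.834,-6.243) [heading=75, draw]
  RT 30: heading 75 -> 45
  -- iteration 10/12 --
  FD 6: (-12.834,-6.243) -> (-8.591,-2) [heading=45, draw]
  RT 30: heading 45 -> 15
  -- iteration 11/12 --
  FD 6: (-8.591,-2) -> (-2.796,-0.447) [heading=15, draw]
  RT 30: heading 15 -> 345
  -- iteration 12/12 --
  FD 6: (-2.796,-0.447) -> (3,-2) [heading=345, draw]
  RT 30: heading 345 -> 315
]
Final: pos=(3,-2), heading=315, 12 segment(s) drawn

Start position: (3, -2)
Final position: (3, -2)
Distance = 0; < 1e-6 -> CLOSED

Answer: yes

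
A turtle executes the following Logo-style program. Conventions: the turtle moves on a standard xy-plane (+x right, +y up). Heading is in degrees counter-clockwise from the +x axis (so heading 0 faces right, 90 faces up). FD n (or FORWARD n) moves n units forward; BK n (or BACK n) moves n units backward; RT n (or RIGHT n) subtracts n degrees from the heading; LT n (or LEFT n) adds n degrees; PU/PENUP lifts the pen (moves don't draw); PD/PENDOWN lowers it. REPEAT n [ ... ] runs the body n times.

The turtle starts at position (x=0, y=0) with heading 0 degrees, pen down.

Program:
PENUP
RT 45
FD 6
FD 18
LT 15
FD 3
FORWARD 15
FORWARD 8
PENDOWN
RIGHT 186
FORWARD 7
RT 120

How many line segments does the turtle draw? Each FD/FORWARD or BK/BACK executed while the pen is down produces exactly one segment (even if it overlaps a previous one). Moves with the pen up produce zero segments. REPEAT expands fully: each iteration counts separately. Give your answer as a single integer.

Executing turtle program step by step:
Start: pos=(0,0), heading=0, pen down
PU: pen up
RT 45: heading 0 -> 315
FD 6: (0,0) -> (4.243,-4.243) [heading=315, move]
FD 18: (4.243,-4.243) -> (16.971,-16.971) [heading=315, move]
LT 15: heading 315 -> 330
FD 3: (16.971,-16.971) -> (19.569,-18.471) [heading=330, move]
FD 15: (19.569,-18.471) -> (32.559,-25.971) [heading=330, move]
FD 8: (32.559,-25.971) -> (39.487,-29.971) [heading=330, move]
PD: pen down
RT 186: heading 330 -> 144
FD 7: (39.487,-29.971) -> (33.824,-25.856) [heading=144, draw]
RT 120: heading 144 -> 24
Final: pos=(33.824,-25.856), heading=24, 1 segment(s) drawn
Segments drawn: 1

Answer: 1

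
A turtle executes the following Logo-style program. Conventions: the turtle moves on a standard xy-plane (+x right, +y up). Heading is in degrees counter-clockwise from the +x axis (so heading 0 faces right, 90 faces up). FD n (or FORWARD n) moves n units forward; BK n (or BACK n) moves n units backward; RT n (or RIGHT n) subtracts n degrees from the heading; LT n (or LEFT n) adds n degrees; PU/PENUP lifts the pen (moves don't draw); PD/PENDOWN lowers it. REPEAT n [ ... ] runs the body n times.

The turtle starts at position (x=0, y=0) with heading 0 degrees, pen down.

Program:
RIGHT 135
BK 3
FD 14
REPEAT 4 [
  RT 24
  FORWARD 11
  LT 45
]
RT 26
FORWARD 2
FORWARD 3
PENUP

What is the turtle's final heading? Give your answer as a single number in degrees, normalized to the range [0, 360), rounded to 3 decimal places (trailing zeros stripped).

Answer: 283

Derivation:
Executing turtle program step by step:
Start: pos=(0,0), heading=0, pen down
RT 135: heading 0 -> 225
BK 3: (0,0) -> (2.121,2.121) [heading=225, draw]
FD 14: (2.121,2.121) -> (-7.778,-7.778) [heading=225, draw]
REPEAT 4 [
  -- iteration 1/4 --
  RT 24: heading 225 -> 201
  FD 11: (-7.778,-7.778) -> (-18.048,-11.72) [heading=201, draw]
  LT 45: heading 201 -> 246
  -- iteration 2/4 --
  RT 24: heading 246 -> 222
  FD 11: (-18.048,-11.72) -> (-26.222,-19.081) [heading=222, draw]
  LT 45: heading 222 -> 267
  -- iteration 3/4 --
  RT 24: heading 267 -> 243
  FD 11: (-26.222,-19.081) -> (-31.216,-28.882) [heading=243, draw]
  LT 45: heading 243 -> 288
  -- iteration 4/4 --
  RT 24: heading 288 -> 264
  FD 11: (-31.216,-28.882) -> (-32.366,-39.821) [heading=264, draw]
  LT 45: heading 264 -> 309
]
RT 26: heading 309 -> 283
FD 2: (-32.366,-39.821) -> (-31.916,-41.77) [heading=283, draw]
FD 3: (-31.916,-41.77) -> (-31.241,-44.693) [heading=283, draw]
PU: pen up
Final: pos=(-31.241,-44.693), heading=283, 8 segment(s) drawn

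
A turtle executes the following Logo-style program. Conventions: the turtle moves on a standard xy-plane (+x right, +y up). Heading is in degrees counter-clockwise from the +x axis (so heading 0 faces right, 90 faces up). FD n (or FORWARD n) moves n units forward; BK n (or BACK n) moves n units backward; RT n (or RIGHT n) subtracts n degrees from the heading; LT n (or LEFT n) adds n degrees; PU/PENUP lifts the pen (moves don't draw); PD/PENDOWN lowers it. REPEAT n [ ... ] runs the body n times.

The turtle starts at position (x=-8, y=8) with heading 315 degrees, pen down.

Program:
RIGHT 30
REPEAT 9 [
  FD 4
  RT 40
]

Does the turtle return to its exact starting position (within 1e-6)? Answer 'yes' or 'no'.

Answer: yes

Derivation:
Executing turtle program step by step:
Start: pos=(-8,8), heading=315, pen down
RT 30: heading 315 -> 285
REPEAT 9 [
  -- iteration 1/9 --
  FD 4: (-8,8) -> (-6.965,4.136) [heading=285, draw]
  RT 40: heading 285 -> 245
  -- iteration 2/9 --
  FD 4: (-6.965,4.136) -> (-8.655,0.511) [heading=245, draw]
  RT 40: heading 245 -> 205
  -- iteration 3/9 --
  FD 4: (-8.655,0.511) -> (-12.28,-1.179) [heading=205, draw]
  RT 40: heading 205 -> 165
  -- iteration 4/9 --
  FD 4: (-12.28,-1.179) -> (-16.144,-0.144) [heading=165, draw]
  RT 40: heading 165 -> 125
  -- iteration 5/9 --
  FD 4: (-16.144,-0.144) -> (-18.438,3.132) [heading=125, draw]
  RT 40: heading 125 -> 85
  -- iteration 6/9 --
  FD 4: (-18.438,3.132) -> (-18.09,7.117) [heading=85, draw]
  RT 40: heading 85 -> 45
  -- iteration 7/9 --
  FD 4: (-18.09,7.117) -> (-15.261,9.946) [heading=45, draw]
  RT 40: heading 45 -> 5
  -- iteration 8/9 --
  FD 4: (-15.261,9.946) -> (-11.277,10.294) [heading=5, draw]
  RT 40: heading 5 -> 325
  -- iteration 9/9 --
  FD 4: (-11.277,10.294) -> (-8,8) [heading=325, draw]
  RT 40: heading 325 -> 285
]
Final: pos=(-8,8), heading=285, 9 segment(s) drawn

Start position: (-8, 8)
Final position: (-8, 8)
Distance = 0; < 1e-6 -> CLOSED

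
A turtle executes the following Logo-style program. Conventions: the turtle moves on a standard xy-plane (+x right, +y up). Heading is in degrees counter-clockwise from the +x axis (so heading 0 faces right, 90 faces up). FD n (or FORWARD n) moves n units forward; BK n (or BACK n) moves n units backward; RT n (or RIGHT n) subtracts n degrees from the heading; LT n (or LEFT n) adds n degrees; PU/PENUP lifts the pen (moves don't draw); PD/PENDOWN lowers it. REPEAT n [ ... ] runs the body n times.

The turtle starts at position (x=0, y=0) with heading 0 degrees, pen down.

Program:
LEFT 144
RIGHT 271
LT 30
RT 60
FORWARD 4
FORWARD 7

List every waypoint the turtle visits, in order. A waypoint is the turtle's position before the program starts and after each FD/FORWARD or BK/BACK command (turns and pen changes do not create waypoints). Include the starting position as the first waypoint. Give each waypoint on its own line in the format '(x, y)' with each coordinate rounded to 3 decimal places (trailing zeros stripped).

Answer: (0, 0)
(-3.682, -1.563)
(-10.126, -4.298)

Derivation:
Executing turtle program step by step:
Start: pos=(0,0), heading=0, pen down
LT 144: heading 0 -> 144
RT 271: heading 144 -> 233
LT 30: heading 233 -> 263
RT 60: heading 263 -> 203
FD 4: (0,0) -> (-3.682,-1.563) [heading=203, draw]
FD 7: (-3.682,-1.563) -> (-10.126,-4.298) [heading=203, draw]
Final: pos=(-10.126,-4.298), heading=203, 2 segment(s) drawn
Waypoints (3 total):
(0, 0)
(-3.682, -1.563)
(-10.126, -4.298)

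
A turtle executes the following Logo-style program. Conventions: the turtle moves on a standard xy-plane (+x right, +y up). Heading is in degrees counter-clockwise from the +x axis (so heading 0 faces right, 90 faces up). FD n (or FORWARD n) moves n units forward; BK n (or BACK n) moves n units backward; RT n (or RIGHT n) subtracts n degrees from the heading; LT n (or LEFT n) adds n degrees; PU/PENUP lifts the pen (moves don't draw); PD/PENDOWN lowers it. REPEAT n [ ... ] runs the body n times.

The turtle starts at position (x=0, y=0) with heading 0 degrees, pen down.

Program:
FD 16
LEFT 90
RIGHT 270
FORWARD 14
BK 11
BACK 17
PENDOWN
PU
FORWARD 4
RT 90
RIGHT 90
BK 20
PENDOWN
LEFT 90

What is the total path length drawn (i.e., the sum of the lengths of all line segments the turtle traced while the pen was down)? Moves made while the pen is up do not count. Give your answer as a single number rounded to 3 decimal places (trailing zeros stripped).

Answer: 58

Derivation:
Executing turtle program step by step:
Start: pos=(0,0), heading=0, pen down
FD 16: (0,0) -> (16,0) [heading=0, draw]
LT 90: heading 0 -> 90
RT 270: heading 90 -> 180
FD 14: (16,0) -> (2,0) [heading=180, draw]
BK 11: (2,0) -> (13,0) [heading=180, draw]
BK 17: (13,0) -> (30,0) [heading=180, draw]
PD: pen down
PU: pen up
FD 4: (30,0) -> (26,0) [heading=180, move]
RT 90: heading 180 -> 90
RT 90: heading 90 -> 0
BK 20: (26,0) -> (6,0) [heading=0, move]
PD: pen down
LT 90: heading 0 -> 90
Final: pos=(6,0), heading=90, 4 segment(s) drawn

Segment lengths:
  seg 1: (0,0) -> (16,0), length = 16
  seg 2: (16,0) -> (2,0), length = 14
  seg 3: (2,0) -> (13,0), length = 11
  seg 4: (13,0) -> (30,0), length = 17
Total = 58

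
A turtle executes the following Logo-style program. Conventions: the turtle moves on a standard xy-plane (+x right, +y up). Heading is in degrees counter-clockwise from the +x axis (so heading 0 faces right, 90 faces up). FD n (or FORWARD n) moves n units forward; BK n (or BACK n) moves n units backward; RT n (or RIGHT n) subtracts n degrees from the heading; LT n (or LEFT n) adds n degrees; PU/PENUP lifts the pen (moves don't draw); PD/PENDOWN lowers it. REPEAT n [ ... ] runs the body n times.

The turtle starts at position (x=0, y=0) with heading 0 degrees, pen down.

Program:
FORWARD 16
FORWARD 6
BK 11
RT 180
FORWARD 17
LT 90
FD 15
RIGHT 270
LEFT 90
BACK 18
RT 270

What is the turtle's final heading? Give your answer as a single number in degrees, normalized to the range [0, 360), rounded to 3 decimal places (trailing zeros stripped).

Answer: 180

Derivation:
Executing turtle program step by step:
Start: pos=(0,0), heading=0, pen down
FD 16: (0,0) -> (16,0) [heading=0, draw]
FD 6: (16,0) -> (22,0) [heading=0, draw]
BK 11: (22,0) -> (11,0) [heading=0, draw]
RT 180: heading 0 -> 180
FD 17: (11,0) -> (-6,0) [heading=180, draw]
LT 90: heading 180 -> 270
FD 15: (-6,0) -> (-6,-15) [heading=270, draw]
RT 270: heading 270 -> 0
LT 90: heading 0 -> 90
BK 18: (-6,-15) -> (-6,-33) [heading=90, draw]
RT 270: heading 90 -> 180
Final: pos=(-6,-33), heading=180, 6 segment(s) drawn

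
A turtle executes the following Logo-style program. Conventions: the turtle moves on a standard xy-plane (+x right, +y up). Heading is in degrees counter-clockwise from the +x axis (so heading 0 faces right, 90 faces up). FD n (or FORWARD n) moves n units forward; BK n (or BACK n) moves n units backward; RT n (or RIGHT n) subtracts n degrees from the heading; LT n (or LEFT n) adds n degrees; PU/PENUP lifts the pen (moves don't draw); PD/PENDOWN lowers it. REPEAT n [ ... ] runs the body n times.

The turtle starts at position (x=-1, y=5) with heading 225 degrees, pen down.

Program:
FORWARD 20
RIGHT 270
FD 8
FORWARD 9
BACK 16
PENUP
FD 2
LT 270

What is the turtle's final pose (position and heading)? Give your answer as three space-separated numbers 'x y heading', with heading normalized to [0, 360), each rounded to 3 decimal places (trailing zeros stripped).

Answer: -13.021 -11.263 225

Derivation:
Executing turtle program step by step:
Start: pos=(-1,5), heading=225, pen down
FD 20: (-1,5) -> (-15.142,-9.142) [heading=225, draw]
RT 270: heading 225 -> 315
FD 8: (-15.142,-9.142) -> (-9.485,-14.799) [heading=315, draw]
FD 9: (-9.485,-14.799) -> (-3.121,-21.163) [heading=315, draw]
BK 16: (-3.121,-21.163) -> (-14.435,-9.849) [heading=315, draw]
PU: pen up
FD 2: (-14.435,-9.849) -> (-13.021,-11.263) [heading=315, move]
LT 270: heading 315 -> 225
Final: pos=(-13.021,-11.263), heading=225, 4 segment(s) drawn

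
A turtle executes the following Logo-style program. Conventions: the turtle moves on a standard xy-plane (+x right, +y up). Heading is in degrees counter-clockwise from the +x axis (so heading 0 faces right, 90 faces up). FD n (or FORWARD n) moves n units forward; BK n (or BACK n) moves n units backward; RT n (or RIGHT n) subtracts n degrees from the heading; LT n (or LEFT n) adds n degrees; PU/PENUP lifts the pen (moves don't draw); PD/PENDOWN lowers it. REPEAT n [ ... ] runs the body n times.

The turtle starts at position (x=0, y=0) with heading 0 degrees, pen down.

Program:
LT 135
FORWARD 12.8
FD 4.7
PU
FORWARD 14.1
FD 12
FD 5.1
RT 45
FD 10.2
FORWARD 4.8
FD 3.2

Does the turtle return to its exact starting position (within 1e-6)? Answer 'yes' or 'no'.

Executing turtle program step by step:
Start: pos=(0,0), heading=0, pen down
LT 135: heading 0 -> 135
FD 12.8: (0,0) -> (-9.051,9.051) [heading=135, draw]
FD 4.7: (-9.051,9.051) -> (-12.374,12.374) [heading=135, draw]
PU: pen up
FD 14.1: (-12.374,12.374) -> (-22.345,22.345) [heading=135, move]
FD 12: (-22.345,22.345) -> (-30.83,30.83) [heading=135, move]
FD 5.1: (-30.83,30.83) -> (-34.436,34.436) [heading=135, move]
RT 45: heading 135 -> 90
FD 10.2: (-34.436,34.436) -> (-34.436,44.636) [heading=90, move]
FD 4.8: (-34.436,44.636) -> (-34.436,49.436) [heading=90, move]
FD 3.2: (-34.436,49.436) -> (-34.436,52.636) [heading=90, move]
Final: pos=(-34.436,52.636), heading=90, 2 segment(s) drawn

Start position: (0, 0)
Final position: (-34.436, 52.636)
Distance = 62.9; >= 1e-6 -> NOT closed

Answer: no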